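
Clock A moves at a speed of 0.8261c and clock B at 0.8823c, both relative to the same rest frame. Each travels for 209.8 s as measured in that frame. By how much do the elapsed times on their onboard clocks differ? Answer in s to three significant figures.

A: γ = 1/√(1 − 0.8261²) = 1/√0.3176 = 1.775; τ_A = 209.8/1.775 = 118.2 s.
B: γ = 1/√(1 − 0.8823²) = 1/√0.2215 = 2.125; τ_B = 209.8/2.125 = 98.75 s.

|τ_A − τ_B| = 19.5 s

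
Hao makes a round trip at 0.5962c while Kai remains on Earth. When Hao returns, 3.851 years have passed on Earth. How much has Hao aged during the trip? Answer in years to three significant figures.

γ = 1/√(1 − 0.5962²) = 1/√0.6445 = 1.246
Hao's clock measures proper time along the trip: τ = Δt/γ = 3.851/1.246 years.

τ = 3.09 years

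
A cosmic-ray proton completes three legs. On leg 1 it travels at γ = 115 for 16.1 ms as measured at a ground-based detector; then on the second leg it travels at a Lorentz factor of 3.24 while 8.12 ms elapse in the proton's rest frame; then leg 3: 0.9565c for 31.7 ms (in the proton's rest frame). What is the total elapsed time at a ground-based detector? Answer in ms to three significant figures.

Δt = 151 ms

Leg 1: 16.1 ms is already measured at a ground-based detector.
Leg 2: γ = 3.24; Δt_2 = 3.240 × 8.12 = 26.31 ms.
Leg 3: γ = 1/√(1 − 0.9565²) = 1/√0.08511 = 3.428; Δt_3 = 3.428 × 31.7 = 108.7 ms.
Total: 16.10 + 26.31 + 108.7 ms.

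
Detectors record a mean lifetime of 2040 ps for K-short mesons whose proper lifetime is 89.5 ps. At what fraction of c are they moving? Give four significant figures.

γ = Δt/τ₀ = 2040/89.5 = 22.79
β = √(1 − 1/γ²) = √(1 − 0.001925) = √0.9981

β = 0.9990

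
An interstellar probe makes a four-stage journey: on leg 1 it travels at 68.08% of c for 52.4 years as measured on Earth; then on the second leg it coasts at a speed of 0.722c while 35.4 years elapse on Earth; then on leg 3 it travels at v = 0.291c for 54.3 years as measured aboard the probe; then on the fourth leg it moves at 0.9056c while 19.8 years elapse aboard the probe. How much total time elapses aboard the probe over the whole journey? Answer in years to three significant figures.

Leg 1: β = 0.6808; γ = 1/√(1 − 0.6808²) = 1/√0.5365 = 1.365; τ_1 = 52.4/1.365 = 38.38 years.
Leg 2: γ = 1/√(1 − 0.722²) = 1/√0.4787 = 1.445; τ_2 = 35.4/1.445 = 24.49 years.
Leg 3: 54.3 years is already measured aboard the probe.
Leg 4: 19.8 years is already measured aboard the probe.
Total: 38.38 + 24.49 + 54.30 + 19.80 years.

τ = 137 years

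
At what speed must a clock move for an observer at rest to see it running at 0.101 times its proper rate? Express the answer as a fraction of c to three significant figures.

β = 0.995

Rate ratio = 1/γ, so γ = 1/0.101 = 9.901.
β = √(1 − 1/γ²) = √(1 − 0.101²) = √0.9898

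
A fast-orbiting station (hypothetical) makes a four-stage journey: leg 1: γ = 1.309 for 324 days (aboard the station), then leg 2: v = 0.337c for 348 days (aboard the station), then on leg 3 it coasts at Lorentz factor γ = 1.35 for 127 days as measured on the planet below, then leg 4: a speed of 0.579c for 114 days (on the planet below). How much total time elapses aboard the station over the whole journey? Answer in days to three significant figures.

τ = 859 days

Leg 1: 324 days is already measured aboard the station.
Leg 2: 348 days is already measured aboard the station.
Leg 3: γ = 1.35; τ_3 = 127/1.350 = 94.07 days.
Leg 4: γ = 1/√(1 − 0.579²) = 1/√0.6648 = 1.227; τ_4 = 114/1.227 = 92.95 days.
Total: 324.0 + 348.0 + 94.07 + 92.95 days.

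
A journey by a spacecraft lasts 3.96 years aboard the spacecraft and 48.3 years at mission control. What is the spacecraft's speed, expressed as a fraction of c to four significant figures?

v = 0.9966c

The proper time is measured aboard the spacecraft (both events occur at the spacecraft's location); Δt is measured at mission control. γ = Δt/τ = 48.3/3.96 = 12.20.
β = √(1 − 1/γ²) = √(1 − 0.006722) = √0.9933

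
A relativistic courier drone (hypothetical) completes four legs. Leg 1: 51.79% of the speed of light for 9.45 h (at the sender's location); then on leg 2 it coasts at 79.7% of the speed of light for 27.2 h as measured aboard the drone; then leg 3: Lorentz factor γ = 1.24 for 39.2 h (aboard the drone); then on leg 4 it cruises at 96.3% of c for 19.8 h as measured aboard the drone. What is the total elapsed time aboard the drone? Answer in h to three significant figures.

τ = 94.3 h

Leg 1: β = 0.5179; γ = 1/√(1 − 0.5179²) = 1/√0.7318 = 1.169; τ_1 = 9.45/1.169 = 8.084 h.
Leg 2: 27.2 h is already measured aboard the drone.
Leg 3: 39.2 h is already measured aboard the drone.
Leg 4: 19.8 h is already measured aboard the drone.
Total: 8.084 + 27.20 + 39.20 + 19.80 h.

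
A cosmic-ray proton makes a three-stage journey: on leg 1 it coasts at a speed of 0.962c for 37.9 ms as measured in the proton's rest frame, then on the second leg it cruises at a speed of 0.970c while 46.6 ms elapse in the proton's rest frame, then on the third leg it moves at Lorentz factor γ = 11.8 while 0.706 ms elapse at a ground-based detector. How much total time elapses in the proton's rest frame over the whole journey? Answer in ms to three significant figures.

τ = 84.6 ms

Leg 1: 37.9 ms is already measured in the proton's rest frame.
Leg 2: 46.6 ms is already measured in the proton's rest frame.
Leg 3: γ = 11.8; τ_3 = 0.706/11.80 = 0.05983 ms.
Total: 37.90 + 46.60 + 0.05983 ms.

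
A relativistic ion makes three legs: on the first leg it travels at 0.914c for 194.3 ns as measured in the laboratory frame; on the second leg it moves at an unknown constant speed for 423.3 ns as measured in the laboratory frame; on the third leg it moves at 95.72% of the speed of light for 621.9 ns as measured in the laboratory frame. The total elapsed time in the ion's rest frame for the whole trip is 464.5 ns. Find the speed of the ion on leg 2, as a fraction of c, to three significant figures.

β = 0.874

Leg 1: γ = 1/√(1 − 0.914²) = 1/√0.1646 = 2.465; τ_1 = 194.3/2.465 = 78.83 ns.
Leg 2: speed unknown; τ_2 = 423.3/γ_2.
Leg 3: β = 0.9572; γ = 1/√(1 − 0.9572²) = 1/√0.08377 = 3.455; τ_3 = 621.9/3.455 = 180.0 ns.
Total proper time: 78.83 + τ_2 + 180.0 = 464.5, so τ_2 = 464.5 − 258.8 = 205.7 ns.
γ_2 = 423.3/205.7 = 2.058; β = √(1 − 1/γ²) = √0.7639.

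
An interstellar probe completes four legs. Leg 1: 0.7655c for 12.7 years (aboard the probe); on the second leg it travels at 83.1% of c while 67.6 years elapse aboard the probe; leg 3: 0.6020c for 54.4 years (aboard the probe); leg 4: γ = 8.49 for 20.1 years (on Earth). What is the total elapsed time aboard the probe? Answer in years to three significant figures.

Leg 1: 12.7 years is already measured aboard the probe.
Leg 2: 67.6 years is already measured aboard the probe.
Leg 3: 54.4 years is already measured aboard the probe.
Leg 4: γ = 8.49; τ_4 = 20.1/8.490 = 2.367 years.
Total: 12.70 + 67.60 + 54.40 + 2.367 years.

τ = 137 years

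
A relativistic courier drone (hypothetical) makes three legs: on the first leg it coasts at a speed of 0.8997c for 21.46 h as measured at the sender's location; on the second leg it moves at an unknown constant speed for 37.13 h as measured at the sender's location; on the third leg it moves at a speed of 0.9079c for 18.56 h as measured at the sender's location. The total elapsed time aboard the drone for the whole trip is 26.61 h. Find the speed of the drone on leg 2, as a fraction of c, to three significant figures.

Leg 1: γ = 1/√(1 − 0.8997²) = 1/√0.1905 = 2.291; τ_1 = 21.46/2.291 = 9.367 h.
Leg 2: speed unknown; τ_2 = 37.13/γ_2.
Leg 3: γ = 1/√(1 − 0.9079²) = 1/√0.1757 = 2.386; τ_3 = 18.56/2.386 = 7.780 h.
Total proper time: 9.367 + τ_2 + 7.780 = 26.61, so τ_2 = 26.61 − 17.15 = 9.462 h.
γ_2 = 37.13/9.462 = 3.924; β = √(1 − 1/γ²) = √0.9351.

β = 0.967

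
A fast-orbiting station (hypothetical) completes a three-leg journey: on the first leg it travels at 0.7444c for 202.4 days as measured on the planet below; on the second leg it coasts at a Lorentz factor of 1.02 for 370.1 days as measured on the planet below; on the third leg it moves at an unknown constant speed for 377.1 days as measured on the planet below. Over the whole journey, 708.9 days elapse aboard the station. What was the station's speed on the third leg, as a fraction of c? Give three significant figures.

Leg 1: γ = 1/√(1 − 0.7444²) = 1/√0.4459 = 1.498; τ_1 = 202.4/1.498 = 135.1 days.
Leg 2: γ = 1.02; τ_2 = 370.1/1.020 = 362.8 days.
Leg 3: speed unknown; τ_3 = 377.1/γ_3.
Total proper time: 135.1 + 362.8 + τ_3 = 708.9, so τ_3 = 708.9 − 498.0 = 210.9 days.
γ_3 = 377.1/210.9 = 1.788; β = √(1 − 1/γ²) = √0.6872.

β = 0.829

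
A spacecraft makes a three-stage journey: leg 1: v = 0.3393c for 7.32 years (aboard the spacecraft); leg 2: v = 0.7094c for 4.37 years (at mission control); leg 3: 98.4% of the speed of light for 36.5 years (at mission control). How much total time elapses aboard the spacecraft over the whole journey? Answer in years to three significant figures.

τ = 16.9 years

Leg 1: 7.32 years is already measured aboard the spacecraft.
Leg 2: γ = 1/√(1 − 0.7094²) = 1/√0.4968 = 1.419; τ_2 = 4.37/1.419 = 3.080 years.
Leg 3: β = 0.984; γ = 1/√(1 − 0.984²) = 1/√0.03174 = 5.613; τ_3 = 36.5/5.613 = 6.503 years.
Total: 7.320 + 3.080 + 6.503 years.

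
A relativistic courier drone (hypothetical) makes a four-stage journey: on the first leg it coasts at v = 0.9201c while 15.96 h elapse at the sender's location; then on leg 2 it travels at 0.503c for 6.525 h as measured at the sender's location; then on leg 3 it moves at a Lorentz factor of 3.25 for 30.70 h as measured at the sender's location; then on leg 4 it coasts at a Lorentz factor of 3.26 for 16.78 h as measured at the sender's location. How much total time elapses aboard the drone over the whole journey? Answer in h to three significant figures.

τ = 26.5 h

Leg 1: γ = 1/√(1 − 0.9201²) = 1/√0.1534 = 2.553; τ_1 = 15.96/2.553 = 6.251 h.
Leg 2: γ = 1/√(1 − 0.503²) = 1/√0.7470 = 1.157; τ_2 = 6.525/1.157 = 5.639 h.
Leg 3: γ = 3.25; τ_3 = 30.70/3.250 = 9.446 h.
Leg 4: γ = 3.26; τ_4 = 16.78/3.260 = 5.147 h.
Total: 6.251 + 5.639 + 9.446 + 5.147 h.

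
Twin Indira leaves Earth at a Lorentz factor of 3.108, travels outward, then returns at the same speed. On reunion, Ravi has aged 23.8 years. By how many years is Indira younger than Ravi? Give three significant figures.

Δt − τ = 16.1 years

γ = 3.108
Indira's elapsed proper time: τ = 23.8/3.108 = 7.658 years.
Age gap = Δt − τ = 23.8 − 7.658 years.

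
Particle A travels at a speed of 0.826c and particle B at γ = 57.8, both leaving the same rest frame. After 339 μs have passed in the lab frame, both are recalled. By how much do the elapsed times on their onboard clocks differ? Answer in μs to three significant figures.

A: γ = 1/√(1 − 0.826²) = 1/√0.3177 = 1.774; τ_A = 339/1.774 = 191.1 μs.
B: γ = 57.8; τ_B = 339/57.80 = 5.865 μs.

|τ_A − τ_B| = 185 μs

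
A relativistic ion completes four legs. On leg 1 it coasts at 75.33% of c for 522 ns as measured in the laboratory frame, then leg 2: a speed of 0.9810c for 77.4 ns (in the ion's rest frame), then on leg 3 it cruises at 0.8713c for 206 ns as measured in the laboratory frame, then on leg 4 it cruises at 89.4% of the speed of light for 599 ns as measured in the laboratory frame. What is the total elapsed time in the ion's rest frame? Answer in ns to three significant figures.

τ = 790 ns

Leg 1: β = 0.7533; γ = 1/√(1 − 0.7533²) = 1/√0.4325 = 1.521; τ_1 = 522/1.521 = 343.3 ns.
Leg 2: 77.4 ns is already measured in the ion's rest frame.
Leg 3: γ = 1/√(1 − 0.8713²) = 1/√0.2408 = 2.038; τ_3 = 206/2.038 = 101.1 ns.
Leg 4: β = 0.894; γ = 1/√(1 − 0.894²) = 1/√0.2008 = 2.232; τ_4 = 599/2.232 = 268.4 ns.
Total: 343.3 + 77.40 + 101.1 + 268.4 ns.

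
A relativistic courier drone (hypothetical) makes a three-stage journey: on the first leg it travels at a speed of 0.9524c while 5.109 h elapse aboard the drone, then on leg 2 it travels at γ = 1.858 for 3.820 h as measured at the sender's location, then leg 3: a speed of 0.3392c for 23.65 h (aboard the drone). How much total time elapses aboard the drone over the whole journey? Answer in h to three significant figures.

Leg 1: 5.109 h is already measured aboard the drone.
Leg 2: γ = 1.858; τ_2 = 3.820/1.858 = 2.056 h.
Leg 3: 23.65 h is already measured aboard the drone.
Total: 5.109 + 2.056 + 23.65 h.

τ = 30.8 h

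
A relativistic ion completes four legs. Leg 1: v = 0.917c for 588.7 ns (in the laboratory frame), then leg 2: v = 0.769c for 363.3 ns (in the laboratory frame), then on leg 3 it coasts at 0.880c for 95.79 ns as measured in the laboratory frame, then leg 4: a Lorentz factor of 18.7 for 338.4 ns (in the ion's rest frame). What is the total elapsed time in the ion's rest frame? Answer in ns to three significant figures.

Leg 1: γ = 1/√(1 − 0.917²) = 1/√0.1591 = 2.507; τ_1 = 588.7/2.507 = 234.8 ns.
Leg 2: γ = 1/√(1 − 0.769²) = 1/√0.4086 = 1.564; τ_2 = 363.3/1.564 = 232.2 ns.
Leg 3: γ = 1/√(1 − 0.880²) = 1/√0.2256 = 2.105; τ_3 = 95.79/2.105 = 45.50 ns.
Leg 4: 338.4 ns is already measured in the ion's rest frame.
Total: 234.8 + 232.2 + 45.50 + 338.4 ns.

τ = 851 ns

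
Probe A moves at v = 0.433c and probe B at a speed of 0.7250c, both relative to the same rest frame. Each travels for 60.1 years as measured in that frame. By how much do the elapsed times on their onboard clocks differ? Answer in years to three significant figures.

|τ_A − τ_B| = 12.8 years

A: γ = 1/√(1 − 0.433²) = 1/√0.8125 = 1.109; τ_A = 60.1/1.109 = 54.17 years.
B: γ = 1/√(1 − 0.7250²) = 1/√0.4744 = 1.452; τ_B = 60.1/1.452 = 41.39 years.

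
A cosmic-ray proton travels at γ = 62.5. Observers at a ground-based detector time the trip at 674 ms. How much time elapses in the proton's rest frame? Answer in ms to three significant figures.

τ = 10.8 ms

γ = 62.5
The interval measured at a ground-based detector is the dilated one; the clock in the proton's rest frame measures the proper time τ = Δt/γ = 674/62.50 ms.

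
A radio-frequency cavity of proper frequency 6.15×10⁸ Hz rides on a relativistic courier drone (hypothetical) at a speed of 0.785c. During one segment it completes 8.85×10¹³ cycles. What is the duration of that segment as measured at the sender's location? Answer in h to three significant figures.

γ = 1/√(1 − 0.785²) = 1/√0.3838 = 1.614
Proper time for N cycles: τ = N/f = 8.85×10¹³/(6.15×10⁸) = 1.439×10⁵ s = 39.97 h.
Lab-frame duration Δt = γτ = 1.614 × 39.97 = 64.52 h.

Δt = 64.5 h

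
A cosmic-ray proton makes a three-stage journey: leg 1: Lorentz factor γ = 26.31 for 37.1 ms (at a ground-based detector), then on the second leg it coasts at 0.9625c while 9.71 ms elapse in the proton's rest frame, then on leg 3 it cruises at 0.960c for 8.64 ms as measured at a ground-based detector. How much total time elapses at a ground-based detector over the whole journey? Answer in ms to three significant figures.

Leg 1: 37.1 ms is already measured at a ground-based detector.
Leg 2: γ = 1/√(1 − 0.9625²) = 1/√0.07359 = 3.686; Δt_2 = 3.686 × 9.71 = 35.79 ms.
Leg 3: 8.64 ms is already measured at a ground-based detector.
Total: 37.10 + 35.79 + 8.640 ms.

Δt = 81.5 ms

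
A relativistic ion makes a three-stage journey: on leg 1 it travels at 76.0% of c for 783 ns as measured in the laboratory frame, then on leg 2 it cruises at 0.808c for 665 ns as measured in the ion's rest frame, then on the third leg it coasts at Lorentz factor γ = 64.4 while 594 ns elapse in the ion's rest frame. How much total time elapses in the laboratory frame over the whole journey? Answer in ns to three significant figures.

Leg 1: 783 ns is already measured in the laboratory frame.
Leg 2: γ = 1/√(1 − 0.808²) = 1/√0.3471 = 1.697; Δt_2 = 1.697 × 665 = 1129 ns.
Leg 3: γ = 64.4; Δt_3 = 64.40 × 594 = 3.825×10⁴ ns.
Total: 783.0 + 1129 + 3.825×10⁴ ns.

Δt = 4.02×10⁴ ns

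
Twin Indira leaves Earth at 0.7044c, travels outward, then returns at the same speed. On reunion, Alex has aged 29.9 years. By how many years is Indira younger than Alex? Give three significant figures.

γ = 1/√(1 − 0.7044²) = 1/√0.5038 = 1.409
Indira's elapsed proper time: τ = 29.9/1.409 = 21.22 years.
Age gap = Δt − τ = 29.9 − 21.22 years.

Δt − τ = 8.68 years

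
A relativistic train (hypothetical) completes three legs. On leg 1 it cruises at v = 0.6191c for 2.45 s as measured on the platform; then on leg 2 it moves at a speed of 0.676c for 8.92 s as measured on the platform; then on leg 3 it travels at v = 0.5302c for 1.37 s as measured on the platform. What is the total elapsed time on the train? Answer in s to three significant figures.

Leg 1: γ = 1/√(1 − 0.6191²) = 1/√0.6167 = 1.273; τ_1 = 2.45/1.273 = 1.924 s.
Leg 2: γ = 1/√(1 − 0.676²) = 1/√0.5430 = 1.357; τ_2 = 8.92/1.357 = 6.573 s.
Leg 3: γ = 1/√(1 − 0.5302²) = 1/√0.7189 = 1.179; τ_3 = 1.37/1.179 = 1.162 s.
Total: 1.924 + 6.573 + 1.162 s.

τ = 9.66 s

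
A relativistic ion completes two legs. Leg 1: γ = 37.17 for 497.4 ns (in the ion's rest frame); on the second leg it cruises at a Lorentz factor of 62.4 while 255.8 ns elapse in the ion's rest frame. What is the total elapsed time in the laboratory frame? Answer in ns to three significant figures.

Δt = 3.45×10⁴ ns

Leg 1: γ = 37.17; Δt_1 = 37.17 × 497.4 = 1.849×10⁴ ns.
Leg 2: γ = 62.4; Δt_2 = 62.40 × 255.8 = 1.596×10⁴ ns.
Total: 1.849×10⁴ + 1.596×10⁴ ns.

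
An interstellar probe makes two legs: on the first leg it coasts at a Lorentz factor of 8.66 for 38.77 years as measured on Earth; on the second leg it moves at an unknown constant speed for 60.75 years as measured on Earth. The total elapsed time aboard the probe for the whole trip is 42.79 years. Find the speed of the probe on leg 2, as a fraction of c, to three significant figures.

Leg 1: γ = 8.66; τ_1 = 38.77/8.660 = 4.477 years.
Leg 2: speed unknown; τ_2 = 60.75/γ_2.
Total proper time: 4.477 + τ_2 = 42.79, so τ_2 = 42.79 − 4.477 = 38.31 years.
γ_2 = 60.75/38.31 = 1.586; β = √(1 − 1/γ²) = √0.6023.

β = 0.776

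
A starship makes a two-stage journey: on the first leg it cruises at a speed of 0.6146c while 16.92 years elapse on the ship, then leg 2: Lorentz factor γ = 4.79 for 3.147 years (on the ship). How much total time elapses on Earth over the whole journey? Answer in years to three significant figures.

Leg 1: γ = 1/√(1 − 0.6146²) = 1/√0.6223 = 1.268; Δt_1 = 1.268 × 16.92 = 21.45 years.
Leg 2: γ = 4.79; Δt_2 = 4.790 × 3.147 = 15.07 years.
Total: 21.45 + 15.07 years.

Δt = 36.5 years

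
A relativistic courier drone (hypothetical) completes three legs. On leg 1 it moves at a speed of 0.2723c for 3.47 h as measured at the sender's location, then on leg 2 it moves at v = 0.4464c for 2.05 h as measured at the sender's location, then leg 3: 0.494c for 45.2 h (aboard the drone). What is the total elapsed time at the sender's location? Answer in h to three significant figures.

Leg 1: 3.47 h is already measured at the sender's location.
Leg 2: 2.05 h is already measured at the sender's location.
Leg 3: γ = 1/√(1 − 0.494²) = 1/√0.7560 = 1.150; Δt_3 = 1.150 × 45.2 = 51.99 h.
Total: 3.470 + 2.050 + 51.99 h.

Δt = 57.5 h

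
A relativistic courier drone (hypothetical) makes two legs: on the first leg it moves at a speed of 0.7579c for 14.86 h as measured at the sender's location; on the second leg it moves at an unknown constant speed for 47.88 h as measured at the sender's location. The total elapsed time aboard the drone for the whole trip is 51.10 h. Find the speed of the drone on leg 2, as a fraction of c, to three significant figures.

β = 0.502

Leg 1: γ = 1/√(1 − 0.7579²) = 1/√0.4256 = 1.533; τ_1 = 14.86/1.533 = 9.694 h.
Leg 2: speed unknown; τ_2 = 47.88/γ_2.
Total proper time: 9.694 + τ_2 = 51.10, so τ_2 = 51.10 − 9.694 = 41.41 h.
γ_2 = 47.88/41.41 = 1.156; β = √(1 − 1/γ²) = √0.2522.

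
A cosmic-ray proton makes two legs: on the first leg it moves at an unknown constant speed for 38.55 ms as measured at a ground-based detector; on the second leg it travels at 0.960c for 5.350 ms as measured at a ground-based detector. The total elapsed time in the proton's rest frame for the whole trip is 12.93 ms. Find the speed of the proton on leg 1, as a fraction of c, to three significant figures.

Leg 1: speed unknown; τ_1 = 38.55/γ_1.
Leg 2: γ = 1/√(1 − 0.960²) = 25/7 ≈ 3.571; τ_2 = 5.350/3.571 = 1.498 ms.
Total proper time: τ_1 + 1.498 = 12.93, so τ_1 = 12.93 − 1.498 = 11.43 ms.
γ_1 = 38.55/11.43 = 3.372; β = √(1 − 1/γ²) = √0.9121.

β = 0.955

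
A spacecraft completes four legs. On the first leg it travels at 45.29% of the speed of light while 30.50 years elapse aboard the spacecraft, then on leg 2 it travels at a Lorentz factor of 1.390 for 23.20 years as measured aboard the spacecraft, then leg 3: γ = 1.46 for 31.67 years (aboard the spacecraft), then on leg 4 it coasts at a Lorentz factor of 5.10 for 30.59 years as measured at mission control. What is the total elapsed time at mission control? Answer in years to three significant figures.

Δt = 143 years

Leg 1: β = 0.4529; γ = 1/√(1 − 0.4529²) = 1/√0.7949 = 1.122; Δt_1 = 1.122 × 30.50 = 34.21 years.
Leg 2: γ = 1.390; Δt_2 = 1.390 × 23.20 = 32.25 years.
Leg 3: γ = 1.46; Δt_3 = 1.460 × 31.67 = 46.24 years.
Leg 4: 30.59 years is already measured at mission control.
Total: 34.21 + 32.25 + 46.24 + 30.59 years.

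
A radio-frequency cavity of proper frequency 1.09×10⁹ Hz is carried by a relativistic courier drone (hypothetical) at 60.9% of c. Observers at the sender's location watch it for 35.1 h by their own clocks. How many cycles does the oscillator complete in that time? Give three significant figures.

N = 1.09×10¹⁴

β = 0.609; γ = 1/√(1 − 0.609²) = 1/√0.6291 = 1.261
During 35.1 h of lab time, the oscillator's proper time advances by τ = Δt/γ = 35.1/1.261 = 27.84 h = 1.002×10⁵ s.
N = f × τ = 1.09×10⁹ × 1.002×10⁵ = 1.092×10¹⁴.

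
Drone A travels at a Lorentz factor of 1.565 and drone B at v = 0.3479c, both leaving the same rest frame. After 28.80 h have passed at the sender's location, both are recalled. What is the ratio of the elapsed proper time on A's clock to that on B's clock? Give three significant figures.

A: γ = 1.565. B: γ = 1/√(1 − 0.3479²) = 1/√0.8790 = 1.067.
τ_A/τ_B = γ_B/γ_A = 1.067/1.565 = 0.6816, so τ_A/τ_B = 0.6816.

τ_A/τ_B = 0.682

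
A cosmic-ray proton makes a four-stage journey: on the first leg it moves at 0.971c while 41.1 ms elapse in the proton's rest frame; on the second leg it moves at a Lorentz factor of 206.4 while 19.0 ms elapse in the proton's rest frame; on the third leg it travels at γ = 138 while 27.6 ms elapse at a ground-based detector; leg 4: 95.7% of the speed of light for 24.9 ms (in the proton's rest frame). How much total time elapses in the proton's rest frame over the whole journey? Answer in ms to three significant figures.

τ = 85.2 ms

Leg 1: 41.1 ms is already measured in the proton's rest frame.
Leg 2: 19.0 ms is already measured in the proton's rest frame.
Leg 3: γ = 138; τ_3 = 27.6/138.0 = 0.2000 ms.
Leg 4: 24.9 ms is already measured in the proton's rest frame.
Total: 41.10 + 19.00 + 0.2000 + 24.90 ms.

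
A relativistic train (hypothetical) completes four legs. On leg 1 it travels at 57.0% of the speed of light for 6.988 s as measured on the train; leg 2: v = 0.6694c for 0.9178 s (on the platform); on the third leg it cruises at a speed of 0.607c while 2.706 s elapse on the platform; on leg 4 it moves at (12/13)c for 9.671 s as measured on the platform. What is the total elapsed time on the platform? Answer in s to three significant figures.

Leg 1: β = 0.570; γ = 1/√(1 − 0.570²) = 1/√0.6751 = 1.217; Δt_1 = 1.217 × 6.988 = 8.505 s.
Leg 2: 0.9178 s is already measured on the platform.
Leg 3: 2.706 s is already measured on the platform.
Leg 4: 9.671 s is already measured on the platform.
Total: 8.505 + 0.9178 + 2.706 + 9.671 s.

Δt = 21.8 s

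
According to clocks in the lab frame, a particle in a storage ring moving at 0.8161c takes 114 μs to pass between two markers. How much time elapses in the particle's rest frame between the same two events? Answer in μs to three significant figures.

γ = 1/√(1 − 0.8161²) = 1/√0.3340 = 1.730
The interval measured in the lab frame is the dilated one; the clock in the particle's rest frame measures the proper time τ = Δt/γ = 114/1.730 μs.

τ = 65.9 μs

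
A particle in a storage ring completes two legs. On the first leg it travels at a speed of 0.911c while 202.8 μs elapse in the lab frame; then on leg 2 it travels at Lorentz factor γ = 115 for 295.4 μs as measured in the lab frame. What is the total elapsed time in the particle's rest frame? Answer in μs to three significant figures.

Leg 1: γ = 1/√(1 − 0.911²) = 1/√0.1701 = 2.425; τ_1 = 202.8/2.425 = 83.64 μs.
Leg 2: γ = 115; τ_2 = 295.4/115.0 = 2.569 μs.
Total: 83.64 + 2.569 μs.

τ = 86.2 μs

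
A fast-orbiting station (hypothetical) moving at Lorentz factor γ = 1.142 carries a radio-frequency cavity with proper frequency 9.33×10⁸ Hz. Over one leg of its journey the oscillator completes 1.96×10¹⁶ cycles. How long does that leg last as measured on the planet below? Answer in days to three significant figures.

Δt = 278 days

γ = 1.142
Proper time for N cycles: τ = N/f = 1.96×10¹⁶/(9.33×10⁸) = 2.101×10⁷ s = 243.1 days.
Lab-frame duration Δt = γτ = 1.142 × 243.1 = 277.7 days.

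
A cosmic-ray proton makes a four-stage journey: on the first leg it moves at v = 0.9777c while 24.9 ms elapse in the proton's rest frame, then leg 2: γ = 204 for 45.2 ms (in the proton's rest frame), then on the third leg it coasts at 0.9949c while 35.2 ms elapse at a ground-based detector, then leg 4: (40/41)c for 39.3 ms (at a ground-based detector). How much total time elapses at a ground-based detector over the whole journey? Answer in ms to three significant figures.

Δt = 9410 ms

Leg 1: γ = 1/√(1 − 0.9777²) = 1/√0.04410 = 4.762; Δt_1 = 4.762 × 24.9 = 118.6 ms.
Leg 2: γ = 204; Δt_2 = 204.0 × 45.2 = 9221 ms.
Leg 3: 35.2 ms is already measured at a ground-based detector.
Leg 4: 39.3 ms is already measured at a ground-based detector.
Total: 118.6 + 9221 + 35.20 + 39.30 ms.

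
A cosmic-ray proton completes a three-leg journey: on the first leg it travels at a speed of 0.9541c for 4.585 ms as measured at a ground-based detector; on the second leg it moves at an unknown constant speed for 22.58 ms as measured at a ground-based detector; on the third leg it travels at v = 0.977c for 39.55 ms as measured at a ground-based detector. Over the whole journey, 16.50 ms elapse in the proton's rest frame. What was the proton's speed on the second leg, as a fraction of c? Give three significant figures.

Leg 1: γ = 1/√(1 − 0.9541²) = 1/√0.08969 = 3.339; τ_1 = 4.585/3.339 = 1.373 ms.
Leg 2: speed unknown; τ_2 = 22.58/γ_2.
Leg 3: γ = 1/√(1 − 0.977²) = 1/√0.04547 = 4.690; τ_3 = 39.55/4.690 = 8.434 ms.
Total proper time: 1.373 + τ_2 + 8.434 = 16.50, so τ_2 = 16.50 − 9.807 = 6.693 ms.
γ_2 = 22.58/6.693 = 3.374; β = √(1 − 1/γ²) = √0.9121.

β = 0.955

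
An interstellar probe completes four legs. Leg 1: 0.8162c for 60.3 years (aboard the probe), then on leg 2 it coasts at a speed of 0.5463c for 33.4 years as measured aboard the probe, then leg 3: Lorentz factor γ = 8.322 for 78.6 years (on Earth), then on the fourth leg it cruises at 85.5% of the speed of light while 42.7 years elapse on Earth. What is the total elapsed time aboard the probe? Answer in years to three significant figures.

τ = 125 years

Leg 1: 60.3 years is already measured aboard the probe.
Leg 2: 33.4 years is already measured aboard the probe.
Leg 3: γ = 8.322; τ_3 = 78.6/8.322 = 9.445 years.
Leg 4: β = 0.855; γ = 1/√(1 − 0.855²) = 1/√0.2690 = 1.928; τ_4 = 42.7/1.928 = 22.15 years.
Total: 60.30 + 33.40 + 9.445 + 22.15 years.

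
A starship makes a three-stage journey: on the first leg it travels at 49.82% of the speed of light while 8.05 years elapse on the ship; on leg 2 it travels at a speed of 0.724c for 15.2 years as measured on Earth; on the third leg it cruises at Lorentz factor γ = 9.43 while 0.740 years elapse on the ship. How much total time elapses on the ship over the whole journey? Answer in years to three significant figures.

τ = 19.3 years

Leg 1: 8.05 years is already measured on the ship.
Leg 2: γ = 1/√(1 − 0.724²) = 1/√0.4758 = 1.450; τ_2 = 15.2/1.450 = 10.48 years.
Leg 3: 0.740 years is already measured on the ship.
Total: 8.050 + 10.48 + 0.7400 years.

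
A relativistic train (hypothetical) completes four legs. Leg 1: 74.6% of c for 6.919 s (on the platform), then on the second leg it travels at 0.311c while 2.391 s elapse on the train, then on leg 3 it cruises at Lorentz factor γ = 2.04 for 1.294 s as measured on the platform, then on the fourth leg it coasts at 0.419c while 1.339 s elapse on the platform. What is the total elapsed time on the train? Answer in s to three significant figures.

τ = 8.85 s

Leg 1: β = 0.746; γ = 1/√(1 − 0.746²) = 1/√0.4435 = 1.502; τ_1 = 6.919/1.502 = 4.608 s.
Leg 2: 2.391 s is already measured on the train.
Leg 3: γ = 2.04; τ_3 = 1.294/2.040 = 0.6343 s.
Leg 4: γ = 1/√(1 − 0.419²) = 1/√0.8244 = 1.101; τ_4 = 1.339/1.101 = 1.216 s.
Total: 4.608 + 2.391 + 0.6343 + 1.216 s.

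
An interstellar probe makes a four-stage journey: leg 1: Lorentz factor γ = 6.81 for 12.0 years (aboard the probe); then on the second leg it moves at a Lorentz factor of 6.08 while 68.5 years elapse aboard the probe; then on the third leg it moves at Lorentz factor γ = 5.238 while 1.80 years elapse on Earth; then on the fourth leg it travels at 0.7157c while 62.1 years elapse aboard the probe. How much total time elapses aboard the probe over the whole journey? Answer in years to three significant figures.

Leg 1: 12.0 years is already measured aboard the probe.
Leg 2: 68.5 years is already measured aboard the probe.
Leg 3: γ = 5.238; τ_3 = 1.80/5.238 = 0.3436 years.
Leg 4: 62.1 years is already measured aboard the probe.
Total: 12.00 + 68.50 + 0.3436 + 62.10 years.

τ = 143 years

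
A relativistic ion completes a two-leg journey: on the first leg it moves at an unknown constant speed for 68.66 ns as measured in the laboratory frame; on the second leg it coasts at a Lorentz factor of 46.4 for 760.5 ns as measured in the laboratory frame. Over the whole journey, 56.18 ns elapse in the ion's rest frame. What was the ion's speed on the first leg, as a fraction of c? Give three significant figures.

β = 0.815

Leg 1: speed unknown; τ_1 = 68.66/γ_1.
Leg 2: γ = 46.4; τ_2 = 760.5/46.40 = 16.39 ns.
Total proper time: τ_1 + 16.39 = 56.18, so τ_1 = 56.18 − 16.39 = 39.79 ns.
γ_1 = 68.66/39.79 = 1.726; β = √(1 − 1/γ²) = √0.6642.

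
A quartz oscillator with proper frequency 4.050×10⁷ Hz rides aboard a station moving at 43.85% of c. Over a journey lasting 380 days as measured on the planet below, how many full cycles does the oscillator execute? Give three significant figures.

N = 1.20×10¹⁵

β = 0.4385; γ = 1/√(1 − 0.4385²) = 1/√0.8077 = 1.113
The oscillator's own cycle count is N = f × τ where τ is the proper time aboard the station. τ = Δt/γ = 380/1.113 = 341.5 days = 2.951×10⁷ s.
N = 4.050×10⁷ × 2.951×10⁷ = 1.195×10¹⁵.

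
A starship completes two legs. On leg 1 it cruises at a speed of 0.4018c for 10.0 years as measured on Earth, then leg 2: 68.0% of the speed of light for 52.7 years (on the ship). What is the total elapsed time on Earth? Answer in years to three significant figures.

Leg 1: 10.0 years is already measured on Earth.
Leg 2: β = 0.680; γ = 1/√(1 − 0.680²) = 1/√0.5376 = 1.364; Δt_2 = 1.364 × 52.7 = 71.88 years.
Total: 10.00 + 71.88 years.

Δt = 81.9 years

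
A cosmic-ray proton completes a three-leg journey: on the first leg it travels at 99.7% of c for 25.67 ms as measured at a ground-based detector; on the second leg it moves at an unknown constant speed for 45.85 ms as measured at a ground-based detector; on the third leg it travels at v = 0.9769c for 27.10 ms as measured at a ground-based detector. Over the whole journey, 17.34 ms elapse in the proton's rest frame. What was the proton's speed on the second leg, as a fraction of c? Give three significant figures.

β = 0.978

Leg 1: β = 0.997; γ = 1/√(1 − 0.997²) = 1/√0.005991 = 12.92; τ_1 = 25.67/12.92 = 1.987 ms.
Leg 2: speed unknown; τ_2 = 45.85/γ_2.
Leg 3: γ = 1/√(1 − 0.9769²) = 1/√0.04567 = 4.680; τ_3 = 27.10/4.680 = 5.791 ms.
Total proper time: 1.987 + τ_2 + 5.791 = 17.34, so τ_2 = 17.34 − 7.778 = 9.562 ms.
γ_2 = 45.85/9.562 = 4.795; β = √(1 − 1/γ²) = √0.9565.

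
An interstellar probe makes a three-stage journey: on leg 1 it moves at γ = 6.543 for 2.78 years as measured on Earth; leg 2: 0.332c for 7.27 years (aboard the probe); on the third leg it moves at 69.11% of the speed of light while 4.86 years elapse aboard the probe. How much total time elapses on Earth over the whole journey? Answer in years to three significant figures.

Δt = 17.2 years

Leg 1: 2.78 years is already measured on Earth.
Leg 2: γ = 1/√(1 − 0.332²) = 1/√0.8898 = 1.060; Δt_2 = 1.060 × 7.27 = 7.707 years.
Leg 3: β = 0.6911; γ = 1/√(1 − 0.6911²) = 1/√0.5224 = 1.384; Δt_3 = 1.384 × 4.86 = 6.724 years.
Total: 2.780 + 7.707 + 6.724 years.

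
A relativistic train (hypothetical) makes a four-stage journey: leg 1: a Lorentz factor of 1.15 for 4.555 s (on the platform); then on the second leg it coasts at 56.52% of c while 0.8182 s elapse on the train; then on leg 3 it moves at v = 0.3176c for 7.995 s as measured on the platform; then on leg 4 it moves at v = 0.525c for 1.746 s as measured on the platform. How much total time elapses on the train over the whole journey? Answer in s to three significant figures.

Leg 1: γ = 1.15; τ_1 = 4.555/1.150 = 3.961 s.
Leg 2: 0.8182 s is already measured on the train.
Leg 3: γ = 1/√(1 − 0.3176²) = 1/√0.8991 = 1.055; τ_3 = 7.995/1.055 = 7.581 s.
Leg 4: γ = 1/√(1 − 0.525²) = 1/√0.7244 = 1.175; τ_4 = 1.746/1.175 = 1.486 s.
Total: 3.961 + 0.8182 + 7.581 + 1.486 s.

τ = 13.8 s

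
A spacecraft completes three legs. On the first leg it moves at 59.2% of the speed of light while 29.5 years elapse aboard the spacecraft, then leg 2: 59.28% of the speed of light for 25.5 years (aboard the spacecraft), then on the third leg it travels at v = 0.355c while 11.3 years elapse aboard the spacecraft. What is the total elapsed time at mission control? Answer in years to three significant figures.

Leg 1: β = 0.592; γ = 1/√(1 − 0.592²) = 1/√0.6495 = 1.241; Δt_1 = 1.241 × 29.5 = 36.60 years.
Leg 2: β = 0.5928; γ = 1/√(1 − 0.5928²) = 1/√0.6486 = 1.242; Δt_2 = 1.242 × 25.5 = 31.66 years.
Leg 3: γ = 1/√(1 − 0.355²) = 1/√0.8740 = 1.070; Δt_3 = 1.070 × 11.3 = 12.09 years.
Total: 36.60 + 31.66 + 12.09 years.

Δt = 80.4 years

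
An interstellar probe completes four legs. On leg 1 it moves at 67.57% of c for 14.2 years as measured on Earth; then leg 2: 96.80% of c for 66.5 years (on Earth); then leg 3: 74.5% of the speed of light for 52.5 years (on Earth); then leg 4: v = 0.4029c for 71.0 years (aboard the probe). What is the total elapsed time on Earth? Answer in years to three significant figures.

Δt = 211 years

Leg 1: 14.2 years is already measured on Earth.
Leg 2: 66.5 years is already measured on Earth.
Leg 3: 52.5 years is already measured on Earth.
Leg 4: γ = 1/√(1 − 0.4029²) = 1/√0.8377 = 1.093; Δt_4 = 1.093 × 71.0 = 77.57 years.
Total: 14.20 + 66.50 + 52.50 + 77.57 years.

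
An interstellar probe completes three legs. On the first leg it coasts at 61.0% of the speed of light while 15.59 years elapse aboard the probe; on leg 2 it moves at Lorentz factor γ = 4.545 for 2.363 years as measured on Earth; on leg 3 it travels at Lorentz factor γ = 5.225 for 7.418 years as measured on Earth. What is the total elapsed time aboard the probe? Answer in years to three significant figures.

τ = 17.5 years

Leg 1: 15.59 years is already measured aboard the probe.
Leg 2: γ = 4.545; τ_2 = 2.363/4.545 = 0.5199 years.
Leg 3: γ = 5.225; τ_3 = 7.418/5.225 = 1.420 years.
Total: 15.59 + 0.5199 + 1.420 years.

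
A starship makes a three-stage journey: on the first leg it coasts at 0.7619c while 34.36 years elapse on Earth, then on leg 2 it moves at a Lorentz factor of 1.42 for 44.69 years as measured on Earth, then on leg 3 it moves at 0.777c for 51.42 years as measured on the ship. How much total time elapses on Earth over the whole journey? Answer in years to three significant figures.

Leg 1: 34.36 years is already measured on Earth.
Leg 2: 44.69 years is already measured on Earth.
Leg 3: γ = 1/√(1 − 0.777²) = 1/√0.3963 = 1.589; Δt_3 = 1.589 × 51.42 = 81.68 years.
Total: 34.36 + 44.69 + 81.68 years.

Δt = 161 years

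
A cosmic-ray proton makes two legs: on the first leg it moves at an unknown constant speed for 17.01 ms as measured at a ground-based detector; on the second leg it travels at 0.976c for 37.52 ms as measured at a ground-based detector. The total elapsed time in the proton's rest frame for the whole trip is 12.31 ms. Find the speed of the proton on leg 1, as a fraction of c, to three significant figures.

β = 0.970

Leg 1: speed unknown; τ_1 = 17.01/γ_1.
Leg 2: γ = 1/√(1 − 0.976²) = 1/√0.04742 = 4.592; τ_2 = 37.52/4.592 = 8.171 ms.
Total proper time: τ_1 + 8.171 = 12.31, so τ_1 = 12.31 − 8.171 = 4.139 ms.
γ_1 = 17.01/4.139 = 4.109; β = √(1 − 1/γ²) = √0.9408.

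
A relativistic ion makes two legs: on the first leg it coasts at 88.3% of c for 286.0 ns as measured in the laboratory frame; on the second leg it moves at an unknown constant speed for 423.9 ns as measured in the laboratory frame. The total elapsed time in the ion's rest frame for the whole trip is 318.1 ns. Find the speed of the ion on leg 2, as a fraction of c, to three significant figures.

Leg 1: β = 0.883; γ = 1/√(1 − 0.883²) = 1/√0.2203 = 2.131; τ_1 = 286.0/2.131 = 134.2 ns.
Leg 2: speed unknown; τ_2 = 423.9/γ_2.
Total proper time: 134.2 + τ_2 = 318.1, so τ_2 = 318.1 − 134.2 = 183.9 ns.
γ_2 = 423.9/183.9 = 2.306; β = √(1 − 1/γ²) = √0.8119.

β = 0.901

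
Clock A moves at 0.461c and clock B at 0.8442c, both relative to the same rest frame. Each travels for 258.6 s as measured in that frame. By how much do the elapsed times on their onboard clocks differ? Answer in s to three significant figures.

A: γ = 1/√(1 − 0.461²) = 1/√0.7875 = 1.127; τ_A = 258.6/1.127 = 229.5 s.
B: γ = 1/√(1 − 0.8442²) = 1/√0.2873 = 1.866; τ_B = 258.6/1.866 = 138.6 s.

|τ_A − τ_B| = 90.9 s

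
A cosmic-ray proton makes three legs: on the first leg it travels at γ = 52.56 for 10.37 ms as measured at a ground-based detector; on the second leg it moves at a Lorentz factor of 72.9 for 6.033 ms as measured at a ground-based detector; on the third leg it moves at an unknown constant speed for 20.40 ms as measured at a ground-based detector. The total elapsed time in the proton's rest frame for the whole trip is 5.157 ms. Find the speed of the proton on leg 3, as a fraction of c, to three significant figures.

Leg 1: γ = 52.56; τ_1 = 10.37/52.56 = 0.1973 ms.
Leg 2: γ = 72.9; τ_2 = 6.033/72.90 = 0.08276 ms.
Leg 3: speed unknown; τ_3 = 20.40/γ_3.
Total proper time: 0.1973 + 0.08276 + τ_3 = 5.157, so τ_3 = 5.157 − 0.2801 = 4.877 ms.
γ_3 = 20.40/4.877 = 4.183; β = √(1 − 1/γ²) = √0.9428.

β = 0.971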